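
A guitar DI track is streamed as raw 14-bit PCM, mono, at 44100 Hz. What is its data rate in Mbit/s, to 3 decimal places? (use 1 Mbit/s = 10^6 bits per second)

0.617 Mbit/s

Bit rate = 44,100 × 14 × 1 = 617,400 bits/s.
= 0.617 Mbit/s.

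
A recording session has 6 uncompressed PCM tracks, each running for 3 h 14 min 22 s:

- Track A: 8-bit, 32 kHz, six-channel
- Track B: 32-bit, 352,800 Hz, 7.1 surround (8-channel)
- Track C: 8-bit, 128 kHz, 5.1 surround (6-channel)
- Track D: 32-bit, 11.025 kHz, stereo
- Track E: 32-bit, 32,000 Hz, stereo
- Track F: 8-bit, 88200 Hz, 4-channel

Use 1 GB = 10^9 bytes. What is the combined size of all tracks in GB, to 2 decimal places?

3 h 14 min 22 s = 11,662 s.
Track A: 32,000 × 11,662 × 1 × 6 = 2,239,104,000 bytes.
Track B: 352,800 × 11,662 × 4 × 8 = 131,659,315,200 bytes.
Track C: 128,000 × 11,662 × 1 × 6 = 8,956,416,000 bytes.
Track D: 11,025 × 11,662 × 4 × 2 = 1,028,588,400 bytes.
Track E: 32,000 × 11,662 × 4 × 2 = 2,985,472,000 bytes.
Track F: 88,200 × 11,662 × 1 × 4 = 4,114,353,600 bytes.
Total = 150,983,249,200 bytes = 150.98 GB.

150.98 GB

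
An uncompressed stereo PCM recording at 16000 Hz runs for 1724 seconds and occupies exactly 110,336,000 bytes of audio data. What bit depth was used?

Bytes per sample = 110,336,000 / (16,000 × 1,724 × 2) = 110,336,000 / 55,168,000 = 2.
Bit depth = 2 × 8 = 16 bits.

16 bits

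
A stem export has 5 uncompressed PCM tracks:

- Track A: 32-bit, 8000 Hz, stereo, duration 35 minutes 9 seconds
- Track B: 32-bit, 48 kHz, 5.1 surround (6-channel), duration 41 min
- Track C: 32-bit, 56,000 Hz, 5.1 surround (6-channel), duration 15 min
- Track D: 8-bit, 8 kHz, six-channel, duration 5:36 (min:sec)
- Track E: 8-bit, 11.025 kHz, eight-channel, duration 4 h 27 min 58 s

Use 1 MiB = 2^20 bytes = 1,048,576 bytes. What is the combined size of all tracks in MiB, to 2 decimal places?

Track A: 35 minutes 9 seconds = 2,109 s; 8,000 × 2,109 × 4 × 2 = 134,976,000 bytes.
Track B: 41 min = 2,460 s; 48,000 × 2,460 × 4 × 6 = 2,833,920,000 bytes.
Track C: 15 min = 900 s; 56,000 × 900 × 4 × 6 = 1,209,600,000 bytes.
Track D: 5:36 (min:sec) = 336 s; 8,000 × 336 × 1 × 6 = 16,128,000 bytes.
Track E: 4 h 27 min 58 s = 16,078 s; 11,025 × 16,078 × 1 × 8 = 1,418,079,600 bytes.
Total = 5,612,703,600 bytes = 5352.69 MiB.

5352.69 MiB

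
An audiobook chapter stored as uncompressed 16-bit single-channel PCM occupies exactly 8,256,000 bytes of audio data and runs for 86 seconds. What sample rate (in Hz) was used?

48,000 Hz

Bytes = sample_rate × seconds × bytes_per_sample × channels.
sample_rate = 8,256,000 / (86 × 2 × 1) = 8,256,000 / 172 = 48,000 Hz.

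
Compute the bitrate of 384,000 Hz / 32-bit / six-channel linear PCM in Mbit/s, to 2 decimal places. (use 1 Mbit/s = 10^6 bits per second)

73.73 Mbit/s

Bit rate = 384,000 × 32 × 6 = 73,728,000 bits/s.
= 73.73 Mbit/s.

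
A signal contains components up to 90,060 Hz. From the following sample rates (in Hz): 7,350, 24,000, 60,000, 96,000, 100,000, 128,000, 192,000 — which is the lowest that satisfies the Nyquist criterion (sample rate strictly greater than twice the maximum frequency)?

192,000 Hz

Need sample rate > 2 × 90,060 = 180,120 Hz.
Lowest listed rate above 180,120 Hz is 192,000 Hz.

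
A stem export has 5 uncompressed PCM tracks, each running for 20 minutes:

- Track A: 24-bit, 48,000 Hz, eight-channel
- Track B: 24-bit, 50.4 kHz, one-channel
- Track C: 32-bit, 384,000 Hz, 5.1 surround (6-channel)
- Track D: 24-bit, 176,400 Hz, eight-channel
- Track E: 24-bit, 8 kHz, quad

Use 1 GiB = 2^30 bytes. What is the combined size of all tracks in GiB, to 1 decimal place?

16.6 GiB

20 minutes = 1,200 s.
Track A: 48,000 × 1,200 × 3 × 8 = 1,382,400,000 bytes.
Track B: 50,400 × 1,200 × 3 × 1 = 181,440,000 bytes.
Track C: 384,000 × 1,200 × 4 × 6 = 11,059,200,000 bytes.
Track D: 176,400 × 1,200 × 3 × 8 = 5,080,320,000 bytes.
Track E: 8,000 × 1,200 × 3 × 4 = 115,200,000 bytes.
Total = 17,818,560,000 bytes = 16.6 GiB.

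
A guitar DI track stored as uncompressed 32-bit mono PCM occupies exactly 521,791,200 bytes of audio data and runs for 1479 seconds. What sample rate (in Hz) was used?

Bytes = sample_rate × seconds × bytes_per_sample × channels.
sample_rate = 521,791,200 / (1,479 × 4 × 1) = 521,791,200 / 5,916 = 88,200 Hz.

88,200 Hz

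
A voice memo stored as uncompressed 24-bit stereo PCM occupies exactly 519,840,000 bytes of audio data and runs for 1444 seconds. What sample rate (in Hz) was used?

60,000 Hz

Bytes = sample_rate × seconds × bytes_per_sample × channels.
sample_rate = 519,840,000 / (1,444 × 3 × 2) = 519,840,000 / 8,664 = 60,000 Hz.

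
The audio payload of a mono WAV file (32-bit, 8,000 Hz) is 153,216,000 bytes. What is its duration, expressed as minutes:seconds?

79:48

Byte rate = 8,000 × 4 × 1 = 32,000 bytes/s.
Duration = 153,216,000 / 32,000 = 4,788 s.
4,788 s = 79:48.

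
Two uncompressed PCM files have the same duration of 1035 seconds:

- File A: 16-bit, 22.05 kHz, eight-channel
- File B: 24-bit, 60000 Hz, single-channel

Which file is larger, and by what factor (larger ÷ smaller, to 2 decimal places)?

File A, by a factor of 1.96

File A: 22,050 × 2 × 8 = 352,800 bytes/s.
File B: 60,000 × 3 × 1 = 180,000 bytes/s.
File A is larger; ratio = 365,148,000 / 186,300,000 = 1.96.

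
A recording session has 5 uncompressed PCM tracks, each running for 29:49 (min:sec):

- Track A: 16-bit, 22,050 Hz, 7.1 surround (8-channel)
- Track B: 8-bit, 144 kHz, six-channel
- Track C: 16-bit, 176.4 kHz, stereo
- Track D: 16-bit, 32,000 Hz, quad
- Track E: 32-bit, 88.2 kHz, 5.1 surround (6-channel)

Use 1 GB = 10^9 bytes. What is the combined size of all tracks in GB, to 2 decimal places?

7.68 GB

29:49 (min:sec) = 1,789 s.
Track A: 22,050 × 1,789 × 2 × 8 = 631,159,200 bytes.
Track B: 144,000 × 1,789 × 1 × 6 = 1,545,696,000 bytes.
Track C: 176,400 × 1,789 × 2 × 2 = 1,262,318,400 bytes.
Track D: 32,000 × 1,789 × 2 × 4 = 457,984,000 bytes.
Track E: 88,200 × 1,789 × 4 × 6 = 3,786,955,200 bytes.
Total = 7,684,112,800 bytes = 7.68 GB.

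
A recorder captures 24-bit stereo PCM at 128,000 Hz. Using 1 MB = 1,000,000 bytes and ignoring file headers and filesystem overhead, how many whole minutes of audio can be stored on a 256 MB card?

5 minutes

Uncompressed byte rate = 128,000 × 3 × 2 = 768,000 bytes/s.
Capacity = 256 × 1,000,000 = 256,000,000 bytes.
256,000,000 / 768,000 ≈ 333.33 s → 5 minutes.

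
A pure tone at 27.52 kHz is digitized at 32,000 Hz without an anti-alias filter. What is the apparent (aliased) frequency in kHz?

Nyquist = 32,000/2 = 16,000 Hz; 27,520 Hz exceeds it.
Alias = |27,520 − 1×32,000| = |27,520 − 32,000| = 4,480 Hz = 4.48 kHz.

4.48 kHz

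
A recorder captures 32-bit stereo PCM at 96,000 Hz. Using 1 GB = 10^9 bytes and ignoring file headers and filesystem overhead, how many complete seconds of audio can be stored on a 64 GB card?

83,333 seconds

Uncompressed byte rate = 96,000 × 4 × 2 = 768,000 bytes/s.
Capacity = 64 × 1,000,000,000 = 64,000,000,000 bytes.
64,000,000,000 / 768,000 ≈ 83333.33 s → 83,333 seconds.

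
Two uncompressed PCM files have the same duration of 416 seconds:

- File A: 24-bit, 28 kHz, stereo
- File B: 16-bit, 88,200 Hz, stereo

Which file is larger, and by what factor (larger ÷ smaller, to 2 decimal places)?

File A: 28,000 × 3 × 2 = 168,000 bytes/s.
File B: 88,200 × 2 × 2 = 352,800 bytes/s.
File B is larger; ratio = 146,764,800 / 69,888,000 = 2.10.

File B, by a factor of 2.10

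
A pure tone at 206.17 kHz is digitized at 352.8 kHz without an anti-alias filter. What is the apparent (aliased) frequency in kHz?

Nyquist = 352,800/2 = 176,400 Hz; 206,170 Hz exceeds it.
Alias = |206,170 − 1×352,800| = |206,170 − 352,800| = 146,630 Hz = 146.63 kHz.

146.63 kHz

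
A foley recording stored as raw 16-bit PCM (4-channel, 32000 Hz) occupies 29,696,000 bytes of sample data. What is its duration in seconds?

Byte rate = 32,000 × 2 × 4 = 256,000 bytes/s.
Duration = 29,696,000 / 256,000 = 116 s.

116 seconds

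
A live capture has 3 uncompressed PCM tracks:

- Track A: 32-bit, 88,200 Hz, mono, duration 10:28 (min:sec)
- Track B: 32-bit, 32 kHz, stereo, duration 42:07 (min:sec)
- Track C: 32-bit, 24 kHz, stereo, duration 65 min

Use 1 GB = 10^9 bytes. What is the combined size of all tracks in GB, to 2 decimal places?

Track A: 10:28 (min:sec) = 628 s; 88,200 × 628 × 4 × 1 = 221,558,400 bytes.
Track B: 42:07 (min:sec) = 2,527 s; 32,000 × 2,527 × 4 × 2 = 646,912,000 bytes.
Track C: 65 min = 3,900 s; 24,000 × 3,900 × 4 × 2 = 748,800,000 bytes.
Total = 1,617,270,400 bytes = 1.62 GB.

1.62 GB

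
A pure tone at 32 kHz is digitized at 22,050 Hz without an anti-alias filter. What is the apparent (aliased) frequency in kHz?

9.95 kHz

Nyquist = 22,050/2 = 11,025 Hz; 32,000 Hz exceeds it.
Alias = |32,000 − 1×22,050| = |32,000 − 22,050| = 9,950 Hz = 9.95 kHz.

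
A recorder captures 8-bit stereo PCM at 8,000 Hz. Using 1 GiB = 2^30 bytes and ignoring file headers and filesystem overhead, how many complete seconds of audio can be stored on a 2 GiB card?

134,217 seconds

Uncompressed byte rate = 8,000 × 1 × 2 = 16,000 bytes/s.
Capacity = 2 × 1,073,741,824 = 2,147,483,648 bytes.
2,147,483,648 / 16,000 ≈ 134217.73 s → 134,217 seconds.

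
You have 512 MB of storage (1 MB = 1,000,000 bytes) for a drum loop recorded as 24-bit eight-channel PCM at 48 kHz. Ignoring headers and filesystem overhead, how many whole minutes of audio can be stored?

7 minutes

Uncompressed byte rate = 48,000 × 3 × 8 = 1,152,000 bytes/s.
Capacity = 512 × 1,000,000 = 512,000,000 bytes.
512,000,000 / 1,152,000 ≈ 444.44 s → 7 minutes.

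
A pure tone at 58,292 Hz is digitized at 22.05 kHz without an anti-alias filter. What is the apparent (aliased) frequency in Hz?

7,858 Hz

Nyquist = 22,050/2 = 11,025 Hz; 58,292 Hz exceeds it.
Alias = |58,292 − 3×22,050| = |58,292 − 66,150| = 7,858 Hz.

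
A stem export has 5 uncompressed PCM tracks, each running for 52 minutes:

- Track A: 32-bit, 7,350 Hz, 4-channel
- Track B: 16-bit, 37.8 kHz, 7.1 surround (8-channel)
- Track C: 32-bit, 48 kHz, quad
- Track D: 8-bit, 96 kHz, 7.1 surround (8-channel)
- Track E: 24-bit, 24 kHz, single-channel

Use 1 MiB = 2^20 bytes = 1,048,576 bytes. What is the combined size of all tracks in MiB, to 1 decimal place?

52 minutes = 3,120 s.
Track A: 7,350 × 3,120 × 4 × 4 = 366,912,000 bytes.
Track B: 37,800 × 3,120 × 2 × 8 = 1,886,976,000 bytes.
Track C: 48,000 × 3,120 × 4 × 4 = 2,396,160,000 bytes.
Track D: 96,000 × 3,120 × 1 × 8 = 2,396,160,000 bytes.
Track E: 24,000 × 3,120 × 3 × 1 = 224,640,000 bytes.
Total = 7,270,848,000 bytes = 6934.0 MiB.

6934.0 MiB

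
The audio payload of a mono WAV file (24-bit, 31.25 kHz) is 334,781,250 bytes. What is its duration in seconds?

3,571 seconds

Byte rate = 31,250 × 3 × 1 = 93,750 bytes/s.
Duration = 334,781,250 / 93,750 = 3,571 s.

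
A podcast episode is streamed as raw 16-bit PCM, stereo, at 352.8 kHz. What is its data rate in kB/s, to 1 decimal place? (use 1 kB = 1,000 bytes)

Bit rate = 352,800 × 16 × 2 = 11,289,600 bits/s.
11,289,600 / 8 = 1,411,200 B/s = 1411.2 kB/s.

1411.2 kB/s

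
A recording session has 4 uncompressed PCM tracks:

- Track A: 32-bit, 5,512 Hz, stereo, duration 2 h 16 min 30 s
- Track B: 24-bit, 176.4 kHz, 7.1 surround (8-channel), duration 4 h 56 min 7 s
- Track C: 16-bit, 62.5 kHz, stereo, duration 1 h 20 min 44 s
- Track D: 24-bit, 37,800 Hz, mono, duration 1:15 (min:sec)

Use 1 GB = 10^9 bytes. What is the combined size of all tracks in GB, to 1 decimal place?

Track A: 2 h 16 min 30 s = 8,190 s; 5,512 × 8,190 × 4 × 2 = 361,146,240 bytes.
Track B: 4 h 56 min 7 s = 17,767 s; 176,400 × 17,767 × 3 × 8 = 75,218,371,200 bytes.
Track C: 1 h 20 min 44 s = 4,844 s; 62,500 × 4,844 × 2 × 2 = 1,211,000,000 bytes.
Track D: 1:15 (min:sec) = 75 s; 37,800 × 75 × 3 × 1 = 8,505,000 bytes.
Total = 76,799,022,440 bytes = 76.8 GB.

76.8 GB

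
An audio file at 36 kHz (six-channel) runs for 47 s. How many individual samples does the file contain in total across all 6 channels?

36,000 × 47 s × 6 ch = 10,152,000 samples.

10,152,000 samples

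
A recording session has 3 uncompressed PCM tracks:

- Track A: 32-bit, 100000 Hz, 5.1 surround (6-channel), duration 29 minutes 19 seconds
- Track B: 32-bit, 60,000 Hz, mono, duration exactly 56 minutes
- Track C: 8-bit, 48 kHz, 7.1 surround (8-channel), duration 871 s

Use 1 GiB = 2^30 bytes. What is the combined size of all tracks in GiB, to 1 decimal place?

Track A: 29 minutes 19 seconds = 1,759 s; 100,000 × 1,759 × 4 × 6 = 4,221,600,000 bytes.
Track B: exactly 56 minutes = 3,360 s; 60,000 × 3,360 × 4 × 1 = 806,400,000 bytes.
Track C: 48,000 × 871 × 1 × 8 = 334,464,000 bytes.
Total = 5,362,464,000 bytes = 5.0 GiB.

5.0 GiB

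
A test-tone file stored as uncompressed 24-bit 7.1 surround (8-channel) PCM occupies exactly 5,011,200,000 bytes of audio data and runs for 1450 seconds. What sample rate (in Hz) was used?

144,000 Hz

Bytes = sample_rate × seconds × bytes_per_sample × channels.
sample_rate = 5,011,200,000 / (1,450 × 3 × 8) = 5,011,200,000 / 34,800 = 144,000 Hz.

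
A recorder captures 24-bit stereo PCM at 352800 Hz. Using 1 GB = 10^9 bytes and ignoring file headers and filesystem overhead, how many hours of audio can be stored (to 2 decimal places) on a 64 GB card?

Uncompressed byte rate = 352,800 × 3 × 2 = 2,116,800 bytes/s.
Capacity = 64 × 1,000,000,000 = 64,000,000,000 bytes.
64,000,000,000 / 2,116,800 ≈ 30234.32 s → 8.40 hours.

8.40 hours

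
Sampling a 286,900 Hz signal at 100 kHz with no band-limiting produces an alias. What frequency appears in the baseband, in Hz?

13,100 Hz

Nyquist = 100,000/2 = 50,000 Hz; 286,900 Hz exceeds it.
Alias = |286,900 − 3×100,000| = |286,900 − 300,000| = 13,100 Hz.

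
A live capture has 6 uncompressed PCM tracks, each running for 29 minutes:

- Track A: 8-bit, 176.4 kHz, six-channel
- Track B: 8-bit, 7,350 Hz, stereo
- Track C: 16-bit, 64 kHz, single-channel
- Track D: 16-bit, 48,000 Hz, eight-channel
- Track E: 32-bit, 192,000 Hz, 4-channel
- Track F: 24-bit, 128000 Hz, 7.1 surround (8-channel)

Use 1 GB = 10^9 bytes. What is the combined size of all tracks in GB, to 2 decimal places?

14.12 GB

29 minutes = 1,740 s.
Track A: 176,400 × 1,740 × 1 × 6 = 1,841,616,000 bytes.
Track B: 7,350 × 1,740 × 1 × 2 = 25,578,000 bytes.
Track C: 64,000 × 1,740 × 2 × 1 = 222,720,000 bytes.
Track D: 48,000 × 1,740 × 2 × 8 = 1,336,320,000 bytes.
Track E: 192,000 × 1,740 × 4 × 4 = 5,345,280,000 bytes.
Track F: 128,000 × 1,740 × 3 × 8 = 5,345,280,000 bytes.
Total = 14,116,794,000 bytes = 14.12 GB.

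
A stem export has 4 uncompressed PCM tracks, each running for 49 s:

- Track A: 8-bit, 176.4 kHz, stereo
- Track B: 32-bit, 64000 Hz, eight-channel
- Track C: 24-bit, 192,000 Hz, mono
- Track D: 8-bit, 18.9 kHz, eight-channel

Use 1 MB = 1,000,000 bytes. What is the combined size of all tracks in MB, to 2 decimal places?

153.27 MB

Track A: 176,400 × 49 × 1 × 2 = 17,287,200 bytes.
Track B: 64,000 × 49 × 4 × 8 = 100,352,000 bytes.
Track C: 192,000 × 49 × 3 × 1 = 28,224,000 bytes.
Track D: 18,900 × 49 × 1 × 8 = 7,408,800 bytes.
Total = 153,272,000 bytes = 153.27 MB.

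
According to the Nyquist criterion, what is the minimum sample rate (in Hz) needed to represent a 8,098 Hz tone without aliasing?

Minimum sample rate = 2 × 8,098 Hz = 16,196 Hz.

16,196 Hz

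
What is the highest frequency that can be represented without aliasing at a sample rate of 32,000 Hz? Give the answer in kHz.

16 kHz

Nyquist frequency = sample rate / 2 = 32,000 / 2 = 16 kHz.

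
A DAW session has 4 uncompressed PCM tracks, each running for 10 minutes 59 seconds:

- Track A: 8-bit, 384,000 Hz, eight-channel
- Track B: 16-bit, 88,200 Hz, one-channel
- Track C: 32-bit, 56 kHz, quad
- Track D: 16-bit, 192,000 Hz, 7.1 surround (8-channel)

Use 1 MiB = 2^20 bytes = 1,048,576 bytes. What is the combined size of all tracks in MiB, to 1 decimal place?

4535.3 MiB

10 minutes 59 seconds = 659 s.
Track A: 384,000 × 659 × 1 × 8 = 2,024,448,000 bytes.
Track B: 88,200 × 659 × 2 × 1 = 116,247,600 bytes.
Track C: 56,000 × 659 × 4 × 4 = 590,464,000 bytes.
Track D: 192,000 × 659 × 2 × 8 = 2,024,448,000 bytes.
Total = 4,755,607,600 bytes = 4535.3 MiB.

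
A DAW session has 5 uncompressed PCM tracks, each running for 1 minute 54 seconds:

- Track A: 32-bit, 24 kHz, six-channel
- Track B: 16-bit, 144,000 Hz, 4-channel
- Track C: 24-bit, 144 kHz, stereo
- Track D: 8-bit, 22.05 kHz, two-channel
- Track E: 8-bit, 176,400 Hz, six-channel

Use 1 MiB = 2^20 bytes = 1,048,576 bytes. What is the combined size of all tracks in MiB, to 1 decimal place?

1 minute 54 seconds = 114 s.
Track A: 24,000 × 114 × 4 × 6 = 65,664,000 bytes.
Track B: 144,000 × 114 × 2 × 4 = 131,328,000 bytes.
Track C: 144,000 × 114 × 3 × 2 = 98,496,000 bytes.
Track D: 22,050 × 114 × 1 × 2 = 5,027,400 bytes.
Track E: 176,400 × 114 × 1 × 6 = 120,657,600 bytes.
Total = 421,173,000 bytes = 401.7 MiB.

401.7 MiB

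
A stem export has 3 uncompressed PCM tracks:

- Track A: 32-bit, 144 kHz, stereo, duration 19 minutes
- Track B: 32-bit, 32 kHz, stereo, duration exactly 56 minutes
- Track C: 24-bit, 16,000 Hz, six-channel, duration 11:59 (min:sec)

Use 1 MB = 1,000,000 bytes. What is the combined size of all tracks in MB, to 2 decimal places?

Track A: 19 minutes = 1,140 s; 144,000 × 1,140 × 4 × 2 = 1,313,280,000 bytes.
Track B: exactly 56 minutes = 3,360 s; 32,000 × 3,360 × 4 × 2 = 860,160,000 bytes.
Track C: 11:59 (min:sec) = 719 s; 16,000 × 719 × 3 × 6 = 207,072,000 bytes.
Total = 2,380,512,000 bytes = 2380.51 MB.

2380.51 MB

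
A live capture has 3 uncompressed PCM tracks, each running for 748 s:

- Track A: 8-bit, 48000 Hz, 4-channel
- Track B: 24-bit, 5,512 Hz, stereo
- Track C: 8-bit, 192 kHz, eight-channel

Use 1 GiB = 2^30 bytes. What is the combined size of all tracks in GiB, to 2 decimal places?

Track A: 48,000 × 748 × 1 × 4 = 143,616,000 bytes.
Track B: 5,512 × 748 × 3 × 2 = 24,737,856 bytes.
Track C: 192,000 × 748 × 1 × 8 = 1,148,928,000 bytes.
Total = 1,317,281,856 bytes = 1.23 GiB.

1.23 GiB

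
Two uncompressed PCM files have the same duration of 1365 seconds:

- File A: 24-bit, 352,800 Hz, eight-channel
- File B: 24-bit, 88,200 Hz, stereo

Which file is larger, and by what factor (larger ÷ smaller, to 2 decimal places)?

File A: 352,800 × 3 × 8 = 8,467,200 bytes/s.
File B: 88,200 × 3 × 2 = 529,200 bytes/s.
File A is larger; ratio = 11,557,728,000 / 722,358,000 = 16.00.

File A, by a factor of 16.00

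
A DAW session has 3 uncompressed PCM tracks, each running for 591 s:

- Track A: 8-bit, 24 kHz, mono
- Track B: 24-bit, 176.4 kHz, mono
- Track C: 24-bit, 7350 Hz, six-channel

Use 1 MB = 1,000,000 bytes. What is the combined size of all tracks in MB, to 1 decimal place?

405.1 MB

Track A: 24,000 × 591 × 1 × 1 = 14,184,000 bytes.
Track B: 176,400 × 591 × 3 × 1 = 312,757,200 bytes.
Track C: 7,350 × 591 × 3 × 6 = 78,189,300 bytes.
Total = 405,130,500 bytes = 405.1 MB.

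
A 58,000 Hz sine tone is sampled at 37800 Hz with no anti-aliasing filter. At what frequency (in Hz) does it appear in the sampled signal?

17,600 Hz

Nyquist = 37,800/2 = 18,900 Hz; 58,000 Hz exceeds it.
Alias = |58,000 − 2×37,800| = |58,000 − 75,600| = 17,600 Hz.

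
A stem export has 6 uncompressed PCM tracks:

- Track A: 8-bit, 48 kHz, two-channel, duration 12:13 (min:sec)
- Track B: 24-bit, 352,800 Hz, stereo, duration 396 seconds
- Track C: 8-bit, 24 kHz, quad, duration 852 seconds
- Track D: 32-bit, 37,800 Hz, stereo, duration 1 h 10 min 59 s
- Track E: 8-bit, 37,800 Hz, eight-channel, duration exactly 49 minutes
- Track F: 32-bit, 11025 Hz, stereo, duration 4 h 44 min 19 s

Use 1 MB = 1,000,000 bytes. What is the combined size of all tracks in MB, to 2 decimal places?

Track A: 12:13 (min:sec) = 733 s; 48,000 × 733 × 1 × 2 = 70,368,000 bytes.
Track B: 352,800 × 396 × 3 × 2 = 838,252,800 bytes.
Track C: 24,000 × 852 × 1 × 4 = 81,792,000 bytes.
Track D: 1 h 10 min 59 s = 4,259 s; 37,800 × 4,259 × 4 × 2 = 1,287,921,600 bytes.
Track E: exactly 49 minutes = 2,940 s; 37,800 × 2,940 × 1 × 8 = 889,056,000 bytes.
Track F: 4 h 44 min 19 s = 17,059 s; 11,025 × 17,059 × 4 × 2 = 1,504,603,800 bytes.
Total = 4,671,994,200 bytes = 4671.99 MB.

4671.99 MB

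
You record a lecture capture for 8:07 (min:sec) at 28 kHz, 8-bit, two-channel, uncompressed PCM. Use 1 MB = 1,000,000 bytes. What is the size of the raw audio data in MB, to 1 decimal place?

27.3 MB

Duration = 8:07 (min:sec) = 487 s.
Bytes = 28,000 samples/s × 487 s × 1 bytes/sample × 2 ch = 27,272,000 bytes.
27,272,000 / 1,000,000 = 27.3 MB.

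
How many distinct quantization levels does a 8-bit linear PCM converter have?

256 levels

2^8 = 256.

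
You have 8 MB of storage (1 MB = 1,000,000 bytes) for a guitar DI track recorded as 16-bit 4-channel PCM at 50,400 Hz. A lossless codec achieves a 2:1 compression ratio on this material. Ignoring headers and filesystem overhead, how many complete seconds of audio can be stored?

Uncompressed byte rate = 50,400 × 2 × 4 = 403,200 bytes/s.
After 2:1 compression, effective rate ≈ 201600 bytes/s.
Capacity = 8 × 1,000,000 = 8,000,000 bytes.
8,000,000 / effective rate ≈ 39.68 s → 39 seconds.

39 seconds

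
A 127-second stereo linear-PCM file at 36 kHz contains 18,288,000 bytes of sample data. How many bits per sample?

16 bits

Bytes per sample = 18,288,000 / (36,000 × 127 × 2) = 18,288,000 / 9,144,000 = 2.
Bit depth = 2 × 8 = 16 bits.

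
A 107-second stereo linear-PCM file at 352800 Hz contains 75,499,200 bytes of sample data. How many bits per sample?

Bytes per sample = 75,499,200 / (352,800 × 107 × 2) = 75,499,200 / 75,499,200 = 1.
Bit depth = 1 × 8 = 8 bits.

8 bits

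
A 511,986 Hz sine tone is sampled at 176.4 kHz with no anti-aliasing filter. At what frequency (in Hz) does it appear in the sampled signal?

Nyquist = 176,400/2 = 88,200 Hz; 511,986 Hz exceeds it.
Alias = |511,986 − 3×176,400| = |511,986 − 529,200| = 17,214 Hz.

17,214 Hz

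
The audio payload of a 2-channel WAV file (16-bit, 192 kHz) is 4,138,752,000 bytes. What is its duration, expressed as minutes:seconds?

Byte rate = 192,000 × 2 × 2 = 768,000 bytes/s.
Duration = 4,138,752,000 / 768,000 = 5,389 s.
5,389 s = 89:49.

89:49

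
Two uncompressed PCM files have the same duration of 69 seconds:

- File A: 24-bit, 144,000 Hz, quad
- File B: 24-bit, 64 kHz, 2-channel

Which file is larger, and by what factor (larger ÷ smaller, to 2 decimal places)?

File A, by a factor of 4.50

File A: 144,000 × 3 × 4 = 1,728,000 bytes/s.
File B: 64,000 × 3 × 2 = 384,000 bytes/s.
File A is larger; ratio = 119,232,000 / 26,496,000 = 4.50.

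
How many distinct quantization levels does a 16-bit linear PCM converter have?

2^16 = 65,536.

65,536 levels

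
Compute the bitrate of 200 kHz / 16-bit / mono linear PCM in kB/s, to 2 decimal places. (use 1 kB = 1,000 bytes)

Bit rate = 200,000 × 16 × 1 = 3,200,000 bits/s.
3,200,000 / 8 = 400,000 B/s = 400.00 kB/s.

400.00 kB/s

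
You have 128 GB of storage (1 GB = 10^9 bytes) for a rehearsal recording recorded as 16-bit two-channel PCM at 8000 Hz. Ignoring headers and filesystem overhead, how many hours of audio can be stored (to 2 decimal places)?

1111.11 hours

Uncompressed byte rate = 8,000 × 2 × 2 = 32,000 bytes/s.
Capacity = 128 × 1,000,000,000 = 128,000,000,000 bytes.
128,000,000,000 / 32,000 ≈ 4000000 s → 1111.11 hours.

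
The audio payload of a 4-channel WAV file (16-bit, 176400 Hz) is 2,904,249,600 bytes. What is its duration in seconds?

2,058 seconds

Byte rate = 176,400 × 2 × 4 = 1,411,200 bytes/s.
Duration = 2,904,249,600 / 1,411,200 = 2,058 s.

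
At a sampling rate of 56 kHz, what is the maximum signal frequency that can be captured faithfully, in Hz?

Nyquist frequency = sample rate / 2 = 56,000 / 2 = 28,000 Hz.

28,000 Hz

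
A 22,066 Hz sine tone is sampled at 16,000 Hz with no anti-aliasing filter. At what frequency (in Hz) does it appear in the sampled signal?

6,066 Hz

Nyquist = 16,000/2 = 8,000 Hz; 22,066 Hz exceeds it.
Alias = |22,066 − 1×16,000| = |22,066 − 16,000| = 6,066 Hz.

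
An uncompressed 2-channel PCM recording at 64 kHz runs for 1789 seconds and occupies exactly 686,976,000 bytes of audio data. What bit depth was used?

24 bits

Bytes per sample = 686,976,000 / (64,000 × 1,789 × 2) = 686,976,000 / 228,992,000 = 3.
Bit depth = 3 × 8 = 24 bits.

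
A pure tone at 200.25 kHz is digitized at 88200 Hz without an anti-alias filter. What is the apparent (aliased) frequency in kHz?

Nyquist = 88,200/2 = 44,100 Hz; 200,250 Hz exceeds it.
Alias = |200,250 − 2×88,200| = |200,250 − 176,400| = 23,850 Hz = 23.85 kHz.

23.85 kHz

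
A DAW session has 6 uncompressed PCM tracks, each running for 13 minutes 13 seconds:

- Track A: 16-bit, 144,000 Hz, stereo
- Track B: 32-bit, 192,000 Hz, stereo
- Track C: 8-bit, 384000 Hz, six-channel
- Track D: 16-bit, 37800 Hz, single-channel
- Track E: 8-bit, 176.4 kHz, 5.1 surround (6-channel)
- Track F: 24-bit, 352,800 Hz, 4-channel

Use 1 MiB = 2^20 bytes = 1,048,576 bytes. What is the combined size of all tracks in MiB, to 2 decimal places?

7398.98 MiB

13 minutes 13 seconds = 793 s.
Track A: 144,000 × 793 × 2 × 2 = 456,768,000 bytes.
Track B: 192,000 × 793 × 4 × 2 = 1,218,048,000 bytes.
Track C: 384,000 × 793 × 1 × 6 = 1,827,072,000 bytes.
Track D: 37,800 × 793 × 2 × 1 = 59,950,800 bytes.
Track E: 176,400 × 793 × 1 × 6 = 839,311,200 bytes.
Track F: 352,800 × 793 × 3 × 4 = 3,357,244,800 bytes.
Total = 7,758,394,800 bytes = 7398.98 MiB.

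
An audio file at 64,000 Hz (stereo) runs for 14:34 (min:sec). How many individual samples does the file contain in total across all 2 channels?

111,872,000 samples

14:34 (min:sec) = 874 s.
64,000 × 874 s × 2 ch = 111,872,000 samples.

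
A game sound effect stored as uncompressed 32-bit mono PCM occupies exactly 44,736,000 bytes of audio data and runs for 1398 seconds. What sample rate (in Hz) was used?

Bytes = sample_rate × seconds × bytes_per_sample × channels.
sample_rate = 44,736,000 / (1,398 × 4 × 1) = 44,736,000 / 5,592 = 8,000 Hz.

8,000 Hz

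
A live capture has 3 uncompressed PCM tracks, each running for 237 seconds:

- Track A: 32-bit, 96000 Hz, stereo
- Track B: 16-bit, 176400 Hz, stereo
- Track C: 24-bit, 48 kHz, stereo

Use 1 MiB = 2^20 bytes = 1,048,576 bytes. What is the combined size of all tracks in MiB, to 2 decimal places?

398.16 MiB

Track A: 96,000 × 237 × 4 × 2 = 182,016,000 bytes.
Track B: 176,400 × 237 × 2 × 2 = 167,227,200 bytes.
Track C: 48,000 × 237 × 3 × 2 = 68,256,000 bytes.
Total = 417,499,200 bytes = 398.16 MiB.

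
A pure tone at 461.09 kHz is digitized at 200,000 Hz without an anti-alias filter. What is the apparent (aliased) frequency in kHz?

Nyquist = 200,000/2 = 100,000 Hz; 461,090 Hz exceeds it.
Alias = |461,090 − 2×200,000| = |461,090 − 400,000| = 61,090 Hz = 61.09 kHz.

61.09 kHz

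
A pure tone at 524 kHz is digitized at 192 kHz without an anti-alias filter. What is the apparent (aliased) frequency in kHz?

52 kHz

Nyquist = 192,000/2 = 96,000 Hz; 524,000 Hz exceeds it.
Alias = |524,000 − 3×192,000| = |524,000 − 576,000| = 52,000 Hz = 52 kHz.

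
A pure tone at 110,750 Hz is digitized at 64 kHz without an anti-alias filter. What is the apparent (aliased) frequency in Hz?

17,250 Hz

Nyquist = 64,000/2 = 32,000 Hz; 110,750 Hz exceeds it.
Alias = |110,750 − 2×64,000| = |110,750 − 128,000| = 17,250 Hz.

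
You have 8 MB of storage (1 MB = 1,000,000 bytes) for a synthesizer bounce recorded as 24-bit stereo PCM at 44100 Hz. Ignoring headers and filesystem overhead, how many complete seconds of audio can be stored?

Uncompressed byte rate = 44,100 × 3 × 2 = 264,600 bytes/s.
Capacity = 8 × 1,000,000 = 8,000,000 bytes.
8,000,000 / 264,600 ≈ 30.23 s → 30 seconds.

30 seconds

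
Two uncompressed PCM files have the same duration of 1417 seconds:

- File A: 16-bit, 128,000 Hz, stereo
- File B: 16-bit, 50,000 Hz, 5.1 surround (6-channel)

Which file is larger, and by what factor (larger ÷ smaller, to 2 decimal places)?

File B, by a factor of 1.17

File A: 128,000 × 2 × 2 = 512,000 bytes/s.
File B: 50,000 × 2 × 6 = 600,000 bytes/s.
File B is larger; ratio = 850,200,000 / 725,504,000 = 1.17.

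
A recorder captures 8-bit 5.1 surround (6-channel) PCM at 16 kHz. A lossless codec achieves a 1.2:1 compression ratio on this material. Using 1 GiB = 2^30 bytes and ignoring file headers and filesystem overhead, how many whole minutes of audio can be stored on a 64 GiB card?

Uncompressed byte rate = 16,000 × 1 × 6 = 96,000 bytes/s.
After 1.2:1 compression, effective rate ≈ 80000 bytes/s.
Capacity = 64 × 1,073,741,824 = 68,719,476,736 bytes.
68,719,476,736 / effective rate ≈ 858993.46 s → 14,316 minutes.

14,316 minutes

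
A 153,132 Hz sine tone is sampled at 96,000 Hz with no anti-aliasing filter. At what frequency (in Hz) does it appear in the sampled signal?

Nyquist = 96,000/2 = 48,000 Hz; 153,132 Hz exceeds it.
Alias = |153,132 − 2×96,000| = |153,132 − 192,000| = 38,868 Hz.

38,868 Hz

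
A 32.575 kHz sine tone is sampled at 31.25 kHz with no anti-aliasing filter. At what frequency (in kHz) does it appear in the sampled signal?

Nyquist = 31,250/2 = 15,625 Hz; 32,575 Hz exceeds it.
Alias = |32,575 − 1×31,250| = |32,575 − 31,250| = 1,325 Hz = 1.325 kHz.

1.325 kHz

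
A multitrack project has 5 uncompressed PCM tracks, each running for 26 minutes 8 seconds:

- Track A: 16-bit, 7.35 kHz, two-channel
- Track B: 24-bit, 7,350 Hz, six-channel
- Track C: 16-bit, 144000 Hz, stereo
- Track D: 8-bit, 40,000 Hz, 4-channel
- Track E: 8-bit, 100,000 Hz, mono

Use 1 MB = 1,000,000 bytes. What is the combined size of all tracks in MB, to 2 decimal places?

1564.39 MB

26 minutes 8 seconds = 1,568 s.
Track A: 7,350 × 1,568 × 2 × 2 = 46,099,200 bytes.
Track B: 7,350 × 1,568 × 3 × 6 = 207,446,400 bytes.
Track C: 144,000 × 1,568 × 2 × 2 = 903,168,000 bytes.
Track D: 40,000 × 1,568 × 1 × 4 = 250,880,000 bytes.
Track E: 100,000 × 1,568 × 1 × 1 = 156,800,000 bytes.
Total = 1,564,393,600 bytes = 1564.39 MB.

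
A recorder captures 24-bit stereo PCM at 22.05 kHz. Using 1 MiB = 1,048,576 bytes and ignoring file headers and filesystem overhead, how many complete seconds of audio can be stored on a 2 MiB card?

15 seconds

Uncompressed byte rate = 22,050 × 3 × 2 = 132,300 bytes/s.
Capacity = 2 × 1,048,576 = 2,097,152 bytes.
2,097,152 / 132,300 ≈ 15.85 s → 15 seconds.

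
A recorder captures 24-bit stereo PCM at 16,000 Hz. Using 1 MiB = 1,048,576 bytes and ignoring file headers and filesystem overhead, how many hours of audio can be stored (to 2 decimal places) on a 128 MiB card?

Uncompressed byte rate = 16,000 × 3 × 2 = 96,000 bytes/s.
Capacity = 128 × 1,048,576 = 134,217,728 bytes.
134,217,728 / 96,000 ≈ 1398.1 s → 0.39 hours.

0.39 hours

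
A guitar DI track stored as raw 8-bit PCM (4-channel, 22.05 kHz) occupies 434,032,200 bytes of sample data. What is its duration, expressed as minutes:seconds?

82:01

Byte rate = 22,050 × 1 × 4 = 88,200 bytes/s.
Duration = 434,032,200 / 88,200 = 4,921 s.
4,921 s = 82:01.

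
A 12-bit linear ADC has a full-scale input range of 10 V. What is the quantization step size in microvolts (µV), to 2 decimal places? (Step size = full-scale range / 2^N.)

2441.41 µV

10 V / 2^12 = 10 / 4,096 V = 2441.41 µV.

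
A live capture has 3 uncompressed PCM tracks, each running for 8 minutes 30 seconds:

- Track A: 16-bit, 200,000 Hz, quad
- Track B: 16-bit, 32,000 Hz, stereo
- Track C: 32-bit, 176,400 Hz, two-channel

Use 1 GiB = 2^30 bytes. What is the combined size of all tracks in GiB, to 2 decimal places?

8 minutes 30 seconds = 510 s.
Track A: 200,000 × 510 × 2 × 4 = 816,000,000 bytes.
Track B: 32,000 × 510 × 2 × 2 = 65,280,000 bytes.
Track C: 176,400 × 510 × 4 × 2 = 719,712,000 bytes.
Total = 1,600,992,000 bytes = 1.49 GiB.

1.49 GiB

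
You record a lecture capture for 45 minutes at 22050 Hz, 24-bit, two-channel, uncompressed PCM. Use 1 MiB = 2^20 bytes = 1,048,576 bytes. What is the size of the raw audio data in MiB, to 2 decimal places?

Duration = 45 minutes = 2,700 s.
Bytes = 22,050 samples/s × 2,700 s × 3 bytes/sample × 2 ch = 357,210,000 bytes.
357,210,000 / 1,048,576 = 340.66 MiB.

340.66 MiB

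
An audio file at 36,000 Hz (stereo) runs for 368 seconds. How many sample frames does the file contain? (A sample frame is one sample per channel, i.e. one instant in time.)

36,000 samples/s × 368 s = 13,248,000 frames.

13,248,000 sample frames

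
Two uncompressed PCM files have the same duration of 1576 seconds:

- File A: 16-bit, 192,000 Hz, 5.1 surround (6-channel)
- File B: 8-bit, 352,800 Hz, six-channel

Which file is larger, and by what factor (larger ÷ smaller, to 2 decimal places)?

File A: 192,000 × 2 × 6 = 2,304,000 bytes/s.
File B: 352,800 × 1 × 6 = 2,116,800 bytes/s.
File A is larger; ratio = 3,631,104,000 / 3,336,076,800 = 1.09.

File A, by a factor of 1.09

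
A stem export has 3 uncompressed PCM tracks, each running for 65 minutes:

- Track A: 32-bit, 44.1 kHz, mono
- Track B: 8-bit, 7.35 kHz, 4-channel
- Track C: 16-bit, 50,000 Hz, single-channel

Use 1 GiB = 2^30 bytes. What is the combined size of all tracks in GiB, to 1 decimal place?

1.1 GiB

65 minutes = 3,900 s.
Track A: 44,100 × 3,900 × 4 × 1 = 687,960,000 bytes.
Track B: 7,350 × 3,900 × 1 × 4 = 114,660,000 bytes.
Track C: 50,000 × 3,900 × 2 × 1 = 390,000,000 bytes.
Total = 1,192,620,000 bytes = 1.1 GiB.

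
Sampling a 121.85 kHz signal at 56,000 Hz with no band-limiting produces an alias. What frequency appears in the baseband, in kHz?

Nyquist = 56,000/2 = 28,000 Hz; 121,850 Hz exceeds it.
Alias = |121,850 − 2×56,000| = |121,850 − 112,000| = 9,850 Hz = 9.85 kHz.

9.85 kHz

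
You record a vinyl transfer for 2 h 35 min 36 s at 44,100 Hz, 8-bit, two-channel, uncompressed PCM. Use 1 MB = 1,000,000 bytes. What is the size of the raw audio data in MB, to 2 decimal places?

823.44 MB

Duration = 2 h 35 min 36 s = 9,336 s.
Bytes = 44,100 samples/s × 9,336 s × 1 bytes/sample × 2 ch = 823,435,200 bytes.
823,435,200 / 1,000,000 = 823.44 MB.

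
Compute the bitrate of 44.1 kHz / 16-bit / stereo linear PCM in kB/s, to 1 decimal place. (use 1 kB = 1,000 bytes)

Bit rate = 44,100 × 16 × 2 = 1,411,200 bits/s.
1,411,200 / 8 = 176,400 B/s = 176.4 kB/s.

176.4 kB/s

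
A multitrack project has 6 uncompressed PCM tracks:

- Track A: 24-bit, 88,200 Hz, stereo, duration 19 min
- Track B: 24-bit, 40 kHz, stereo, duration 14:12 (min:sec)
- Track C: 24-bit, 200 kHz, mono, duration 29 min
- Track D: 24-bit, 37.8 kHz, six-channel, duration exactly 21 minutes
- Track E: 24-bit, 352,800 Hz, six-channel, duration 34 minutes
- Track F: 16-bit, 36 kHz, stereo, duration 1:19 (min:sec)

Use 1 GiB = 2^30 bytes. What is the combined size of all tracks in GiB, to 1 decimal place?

14.6 GiB

Track A: 19 min = 1,140 s; 88,200 × 1,140 × 3 × 2 = 603,288,000 bytes.
Track B: 14:12 (min:sec) = 852 s; 40,000 × 852 × 3 × 2 = 204,480,000 bytes.
Track C: 29 min = 1,740 s; 200,000 × 1,740 × 3 × 1 = 1,044,000,000 bytes.
Track D: exactly 21 minutes = 1,260 s; 37,800 × 1,260 × 3 × 6 = 857,304,000 bytes.
Track E: 34 minutes = 2,040 s; 352,800 × 2,040 × 3 × 6 = 12,954,816,000 bytes.
Track F: 1:19 (min:sec) = 79 s; 36,000 × 79 × 2 × 2 = 11,376,000 bytes.
Total = 15,675,264,000 bytes = 14.6 GiB.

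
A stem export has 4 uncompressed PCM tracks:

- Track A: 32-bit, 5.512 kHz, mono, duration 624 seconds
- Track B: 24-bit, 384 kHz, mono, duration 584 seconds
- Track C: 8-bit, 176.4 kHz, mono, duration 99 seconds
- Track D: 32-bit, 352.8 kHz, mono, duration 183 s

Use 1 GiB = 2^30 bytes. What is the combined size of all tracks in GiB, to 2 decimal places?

0.90 GiB

Track A: 5,512 × 624 × 4 × 1 = 13,757,952 bytes.
Track B: 384,000 × 584 × 3 × 1 = 672,768,000 bytes.
Track C: 176,400 × 99 × 1 × 1 = 17,463,600 bytes.
Track D: 352,800 × 183 × 4 × 1 = 258,249,600 bytes.
Total = 962,239,152 bytes = 0.90 GiB.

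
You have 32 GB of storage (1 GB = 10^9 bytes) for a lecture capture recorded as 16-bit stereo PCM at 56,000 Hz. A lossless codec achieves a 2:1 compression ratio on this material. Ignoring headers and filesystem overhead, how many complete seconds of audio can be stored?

285,714 seconds

Uncompressed byte rate = 56,000 × 2 × 2 = 224,000 bytes/s.
After 2:1 compression, effective rate ≈ 112000 bytes/s.
Capacity = 32 × 1,000,000,000 = 32,000,000,000 bytes.
32,000,000,000 / effective rate ≈ 285714.29 s → 285,714 seconds.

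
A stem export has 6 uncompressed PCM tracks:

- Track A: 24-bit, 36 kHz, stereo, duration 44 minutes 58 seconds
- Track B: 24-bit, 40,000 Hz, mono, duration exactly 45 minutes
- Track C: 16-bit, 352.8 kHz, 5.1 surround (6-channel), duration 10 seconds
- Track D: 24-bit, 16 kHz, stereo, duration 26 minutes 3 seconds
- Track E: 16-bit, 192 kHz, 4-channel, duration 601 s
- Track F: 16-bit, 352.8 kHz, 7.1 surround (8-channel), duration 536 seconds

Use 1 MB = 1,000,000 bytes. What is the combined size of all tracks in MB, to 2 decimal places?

5047.90 MB

Track A: 44 minutes 58 seconds = 2,698 s; 36,000 × 2,698 × 3 × 2 = 582,768,000 bytes.
Track B: exactly 45 minutes = 2,700 s; 40,000 × 2,700 × 3 × 1 = 324,000,000 bytes.
Track C: 352,800 × 10 × 2 × 6 = 42,336,000 bytes.
Track D: 26 minutes 3 seconds = 1,563 s; 16,000 × 1,563 × 3 × 2 = 150,048,000 bytes.
Track E: 192,000 × 601 × 2 × 4 = 923,136,000 bytes.
Track F: 352,800 × 536 × 2 × 8 = 3,025,612,800 bytes.
Total = 5,047,900,800 bytes = 5047.90 MB.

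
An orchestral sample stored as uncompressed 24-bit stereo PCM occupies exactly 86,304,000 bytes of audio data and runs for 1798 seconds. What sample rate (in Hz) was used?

8,000 Hz

Bytes = sample_rate × seconds × bytes_per_sample × channels.
sample_rate = 86,304,000 / (1,798 × 3 × 2) = 86,304,000 / 10,788 = 8,000 Hz.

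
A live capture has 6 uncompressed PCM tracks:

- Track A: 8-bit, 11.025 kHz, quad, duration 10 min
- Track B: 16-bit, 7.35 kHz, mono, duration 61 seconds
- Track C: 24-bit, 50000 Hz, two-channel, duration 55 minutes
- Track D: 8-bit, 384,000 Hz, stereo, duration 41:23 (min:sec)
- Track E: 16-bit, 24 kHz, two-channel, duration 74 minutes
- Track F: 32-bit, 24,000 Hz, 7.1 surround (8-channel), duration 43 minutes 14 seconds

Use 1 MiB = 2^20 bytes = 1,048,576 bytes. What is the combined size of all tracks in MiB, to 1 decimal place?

5095.2 MiB

Track A: 10 min = 600 s; 11,025 × 600 × 1 × 4 = 26,460,000 bytes.
Track B: 7,350 × 61 × 2 × 1 = 896,700 bytes.
Track C: 55 minutes = 3,300 s; 50,000 × 3,300 × 3 × 2 = 990,000,000 bytes.
Track D: 41:23 (min:sec) = 2,483 s; 384,000 × 2,483 × 1 × 2 = 1,906,944,000 bytes.
Track E: 74 minutes = 4,440 s; 24,000 × 4,440 × 2 × 2 = 426,240,000 bytes.
Track F: 43 minutes 14 seconds = 2,594 s; 24,000 × 2,594 × 4 × 8 = 1,992,192,000 bytes.
Total = 5,342,732,700 bytes = 5095.2 MiB.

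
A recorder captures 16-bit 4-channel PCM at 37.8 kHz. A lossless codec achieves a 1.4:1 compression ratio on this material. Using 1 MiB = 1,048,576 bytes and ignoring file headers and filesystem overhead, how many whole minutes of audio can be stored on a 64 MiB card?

Uncompressed byte rate = 37,800 × 2 × 4 = 302,400 bytes/s.
After 1.4:1 compression, effective rate ≈ 216000 bytes/s.
Capacity = 64 × 1,048,576 = 67,108,864 bytes.
67,108,864 / effective rate ≈ 310.69 s → 5 minutes.

5 minutes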